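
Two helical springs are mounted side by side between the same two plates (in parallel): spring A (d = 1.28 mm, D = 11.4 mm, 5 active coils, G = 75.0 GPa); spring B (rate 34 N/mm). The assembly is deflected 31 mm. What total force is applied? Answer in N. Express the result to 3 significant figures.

1160 N

k_A = Gd⁴/(8D³N_a) = (75.0×10³)(1.28⁴)/(8·11.4³·5) = 3.3972 N/mm
Parallel: k_eq = 3.3972 + 34 = 37.397 N/mm
F = k_eq·δ = 37.397·31 = 1159.3 N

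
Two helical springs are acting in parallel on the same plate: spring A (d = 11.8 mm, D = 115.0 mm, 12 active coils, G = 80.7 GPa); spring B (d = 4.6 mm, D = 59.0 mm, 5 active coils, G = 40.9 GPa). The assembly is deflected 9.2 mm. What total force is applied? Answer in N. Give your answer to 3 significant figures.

k_A = Gd⁴/(8D³N_a) = (80.7×10³)(11.8⁴)/(8·115.0³·12) = 10.716 N/mm
k_B = Gd⁴/(8D³N_a) = (40.9×10³)(4.6⁴)/(8·59.0³·5) = 2.2291 N/mm
Parallel: k_eq = 10.716 + 2.2291 = 12.945 N/mm
F = k_eq·δ = 12.945·9.2 = 119.1 N

119 N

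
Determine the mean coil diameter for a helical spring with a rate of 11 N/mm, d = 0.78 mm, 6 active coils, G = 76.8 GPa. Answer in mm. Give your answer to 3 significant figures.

3.78 mm

D = (Gd⁴/(8N_a·k))^(1/3) = (76.8×10³·0.78⁴/(8·6·11))^(1/3)
  = (53.8401)^(1/3) = 3.7760 mm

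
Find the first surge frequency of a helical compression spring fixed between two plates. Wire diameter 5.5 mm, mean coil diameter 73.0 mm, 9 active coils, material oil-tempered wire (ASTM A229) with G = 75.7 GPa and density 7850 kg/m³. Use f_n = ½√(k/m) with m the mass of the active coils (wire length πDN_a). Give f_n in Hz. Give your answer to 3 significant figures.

40.1 Hz

k = Gd⁴/(8D³N_a) = (75.7×10³)(5.5⁴)/(8·73.0³·9) = 2.4731 N/mm = 2473.1 N/m
Wire length L = πDN_a = π·73.0·9 = 2064 mm
m = ρ·(πd²/4)·L = 7850 × 23.758×10⁻⁶ m² × 2.064 m = 0.38495 kg
f_n = ½√(k/m) = 0.5·√(2473.1/0.38495) = 0.5·√(6424.6) = 40.077 Hz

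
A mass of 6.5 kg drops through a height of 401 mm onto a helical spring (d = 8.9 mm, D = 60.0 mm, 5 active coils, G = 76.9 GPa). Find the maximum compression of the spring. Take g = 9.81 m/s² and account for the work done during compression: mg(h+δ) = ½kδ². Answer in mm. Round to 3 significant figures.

31.4 mm

k = Gd⁴/(8D³N_a) = (76.9×10³)(8.9⁴)/(8·60.0³·5) = 55.843 N/mm
W = mg = 6.5 × 9.81 = 63.765 N
½kδ² − Wδ − Wh = 0 → δ = (W + √(W² + 2kWh))/k
δ = (63.765 + √(4066 + 2.85581e+06))/55.843 = (63.765 + 1691.1)/55.843 = 31.425 mm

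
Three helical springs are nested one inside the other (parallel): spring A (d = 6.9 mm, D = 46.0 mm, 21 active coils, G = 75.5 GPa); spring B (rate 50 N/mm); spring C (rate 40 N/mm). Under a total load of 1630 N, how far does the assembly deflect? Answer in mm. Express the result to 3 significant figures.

k_A = Gd⁴/(8D³N_a) = (75.5×10³)(6.9⁴)/(8·46.0³·21) = 10.466 N/mm
Parallel: k_eq = 10.466 + 50 + 40 = 100.47 N/mm
δ = F/k_eq = 1630/100.47 = 16.224 mm

16.2 mm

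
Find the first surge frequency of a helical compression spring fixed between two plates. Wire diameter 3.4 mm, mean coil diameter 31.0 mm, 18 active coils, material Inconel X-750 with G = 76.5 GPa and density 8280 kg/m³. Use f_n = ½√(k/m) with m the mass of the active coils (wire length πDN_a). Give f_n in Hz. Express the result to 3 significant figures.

67.2 Hz

k = Gd⁴/(8D³N_a) = (76.5×10³)(3.4⁴)/(8·31.0³·18) = 2.383 N/mm = 2383 N/m
Wire length L = πDN_a = π·31.0·18 = 1753 mm
m = ρ·(πd²/4)·L = 8280 × 9.0792×10⁻⁶ m² × 1.753 m = 0.13178 kg
f_n = ½√(k/m) = 0.5·√(2383/0.13178) = 0.5·√(18083) = 67.236 Hz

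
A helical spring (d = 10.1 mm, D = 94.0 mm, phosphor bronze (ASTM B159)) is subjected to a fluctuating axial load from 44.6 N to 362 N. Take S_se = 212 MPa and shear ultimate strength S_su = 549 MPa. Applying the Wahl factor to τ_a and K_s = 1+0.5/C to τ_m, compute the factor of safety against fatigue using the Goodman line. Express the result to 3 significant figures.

3.43

C = D/d = 94.0/10.1 = 9.3069; K_W = (4C−1)/(4C−4)+0.615/C = 1.1564; K_s = 1+0.5/C = 1.0537
F_a = (F_max−F_min)/2 = 158.7 N; F_m = (F_max+F_min)/2 = 203.3 N
τ_a = K_W·8F_aD/(πd³) = 1.1564 × 36.871 = 42.636 MPa
τ_m = K_s·8F_mD/(πd³) = 1.0537 × 47.233 = 49.77 MPa
Goodman: 1/n_f = τ_a/S_se + τ_m/S_su = 42.636/212 + 49.77/549 = 0.20111 + 0.09066 = 0.29177
n_f = 1/0.29177 = 3.427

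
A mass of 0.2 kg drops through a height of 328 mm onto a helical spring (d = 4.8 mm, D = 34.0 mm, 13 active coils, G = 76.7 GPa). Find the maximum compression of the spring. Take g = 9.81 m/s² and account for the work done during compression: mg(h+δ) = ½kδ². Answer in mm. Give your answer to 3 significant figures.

k = Gd⁴/(8D³N_a) = (76.7×10³)(4.8⁴)/(8·34.0³·13) = 9.9607 N/mm
W = mg = 0.2 × 9.81 = 1.962 N
½kδ² − Wδ − Wh = 0 → δ = (W + √(W² + 2kWh))/k
δ = (1.962 + √(3.8494 + 12820.1))/9.9607 = (1.962 + 113.24)/9.9607 = 11.566 mm

11.6 mm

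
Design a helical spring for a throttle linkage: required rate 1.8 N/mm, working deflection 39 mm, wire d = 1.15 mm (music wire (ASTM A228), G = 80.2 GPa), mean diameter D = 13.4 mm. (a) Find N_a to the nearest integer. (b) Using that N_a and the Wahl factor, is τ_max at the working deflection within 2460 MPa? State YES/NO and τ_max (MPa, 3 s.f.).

(a) 4 coils; (b) YES, τ_max = 1790 MPa

N_a = Gd⁴/(8D³k) = (80.2×10³)(1.15⁴)/(8·13.4³·1.8) = 4.048 → N_a = 4
Actual rate k = Gd⁴/(8D³·4) = 1.8218 N/mm
Working load F = kδ = 1.8218·39 = 71.05 N
C = 13.4/1.15 = 11.6522; K_W = (4C−1)/(4C−4)+0.615/C = 1.1232
τ_max = K_W·8FD/(πd³) = 1.1232·1594.1 = 1790.5 MPa
τ_max ≤ 2460 MPa → acceptable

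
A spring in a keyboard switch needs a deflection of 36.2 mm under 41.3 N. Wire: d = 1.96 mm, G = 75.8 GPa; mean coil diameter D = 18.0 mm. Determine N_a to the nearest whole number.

Required rate k = F/δ = 41.3/36.2 = 1.1409 N/mm
N_a = Gd⁴/(8D³k) = (75.8×10³ × 1.96⁴)/(8 × 18.0³ × 1.1409)
    = 1.11865e+06 / 53229.1 = 21.02 → 21 coils

21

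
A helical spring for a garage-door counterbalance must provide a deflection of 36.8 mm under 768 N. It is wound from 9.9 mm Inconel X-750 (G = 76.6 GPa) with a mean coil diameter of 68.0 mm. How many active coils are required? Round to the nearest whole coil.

14

Required rate k = F/δ = 768/36.8 = 20.87 N/mm
N_a = Gd⁴/(8D³k) = (76.6×10³ × 9.9⁴)/(8 × 68.0³ × 20.87)
    = 7.35817e+08 / 5.24965e+07 = 14.02 → 14 coils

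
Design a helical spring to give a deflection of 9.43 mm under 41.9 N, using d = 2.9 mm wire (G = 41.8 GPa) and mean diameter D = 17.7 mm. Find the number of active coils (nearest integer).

15

Required rate k = F/δ = 41.9/9.43 = 4.4433 N/mm
N_a = Gd⁴/(8D³k) = (41.8×10³ × 2.9⁴)/(8 × 17.7³ × 4.4433)
    = 2.95643e+06 / 197112 = 15 → 15 coils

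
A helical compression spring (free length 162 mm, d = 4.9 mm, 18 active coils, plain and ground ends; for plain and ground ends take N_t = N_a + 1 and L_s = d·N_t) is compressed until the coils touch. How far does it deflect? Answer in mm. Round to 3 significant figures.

68.9 mm

N_t = 19; L_s = 4.9·19 = 93.1 mm
δ_solid = L₀ − L_s = 162 − 93.1 = 68.9 mm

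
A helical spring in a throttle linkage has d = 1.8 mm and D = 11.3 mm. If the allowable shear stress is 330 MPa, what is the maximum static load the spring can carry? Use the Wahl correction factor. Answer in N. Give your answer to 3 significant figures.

53.9 N

C = D/d = 11.3/1.8 = 6.2778
K_W = (4C−1)/(4C−4) + 0.615/C = 24.111/21.111 + 0.0980 = 1.2401
τ_max = K·8FD/(πd³) → F_max = τ_allow·πd³/(8DK)
F_max = 330·π·1.8³/(8·11.3·1.2401) = 6046.2/112.1 = 53.935 N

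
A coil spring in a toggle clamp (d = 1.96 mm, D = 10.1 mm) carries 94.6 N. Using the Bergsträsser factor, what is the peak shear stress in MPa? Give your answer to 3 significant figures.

Spring index C = D/d = 10.1/1.96 = 5.1531
K_B = (4C+2)/(4C−3) = 22.612/17.612 = 1.2839
τ₀ = 8FD/(πd³) = 8·94.6·10.1/(π·1.96³) = 7643.68/23.655 = 323.14 MPa
τ_max = K·τ₀ = 1.2839 × 323.14 = 414.87 MPa

415 MPa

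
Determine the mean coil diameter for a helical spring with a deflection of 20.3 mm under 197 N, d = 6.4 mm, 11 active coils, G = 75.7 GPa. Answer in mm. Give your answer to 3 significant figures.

Required rate k = F/δ = 197/20.3 = 9.7044 N/mm
D = (Gd⁴/(8N_a·k))^(1/3) = (75.7×10³·6.4⁴/(8·11·9.7044))^(1/3)
  = (148718)^(1/3) = 52.9811 mm

53.0 mm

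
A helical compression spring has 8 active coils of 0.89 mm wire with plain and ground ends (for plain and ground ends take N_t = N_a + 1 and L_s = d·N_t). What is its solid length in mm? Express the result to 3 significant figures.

8.01 mm

plain and ground ends: N_t = N_a + 1 = 8 + 1 = 9
L_s = d·N_t = 0.89 × 9 = 8.01 mm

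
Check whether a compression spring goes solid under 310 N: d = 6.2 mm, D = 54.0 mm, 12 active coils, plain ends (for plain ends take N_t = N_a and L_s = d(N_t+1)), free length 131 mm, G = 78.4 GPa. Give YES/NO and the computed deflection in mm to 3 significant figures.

NO, δ = 40.5 mm

k = Gd⁴/(8D³N_a) = (78.4×10³)(6.2⁴)/(8·54.0³·12) = 7.6636 N/mm
N_t = 12; L_s = 6.2·13 = 80.6 mm; δ_solid = L₀ − L_s = 131 − 80.6 = 50.4 mm
δ = F/k = 310/7.6636 = 40.451 mm
δ < δ_solid → spring does not go solid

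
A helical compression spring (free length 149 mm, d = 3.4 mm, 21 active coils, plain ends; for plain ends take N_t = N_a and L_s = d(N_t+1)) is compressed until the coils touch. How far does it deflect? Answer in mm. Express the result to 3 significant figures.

74.2 mm

N_t = 21; L_s = 3.4·22 = 74.8 mm
δ_solid = L₀ − L_s = 149 − 74.8 = 74.2 mm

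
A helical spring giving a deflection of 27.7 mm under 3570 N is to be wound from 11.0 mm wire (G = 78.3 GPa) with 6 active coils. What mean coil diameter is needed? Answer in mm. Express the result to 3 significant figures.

57.0 mm

Required rate k = F/δ = 3570/27.7 = 128.88 N/mm
D = (Gd⁴/(8N_a·k))^(1/3) = (78.3×10³·11.0⁴/(8·6·128.88))^(1/3)
  = (185312)^(1/3) = 57.0122 mm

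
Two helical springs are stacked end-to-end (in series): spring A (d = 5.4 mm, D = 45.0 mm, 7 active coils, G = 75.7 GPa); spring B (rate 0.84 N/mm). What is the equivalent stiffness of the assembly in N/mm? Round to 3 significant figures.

k_A = Gd⁴/(8D³N_a) = (75.7×10³)(5.4⁴)/(8·45.0³·7) = 12.614 N/mm
Series: 1/k_eq = 1/12.614 + 1/0.84 = 1.2698; k_eq = 0.78755 N/mm

0.788 N/mm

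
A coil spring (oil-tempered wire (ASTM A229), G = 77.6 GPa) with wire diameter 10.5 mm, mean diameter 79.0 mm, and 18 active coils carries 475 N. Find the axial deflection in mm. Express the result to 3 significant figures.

35.8 mm

k = Gd⁴/(8D³N_a) = (77.6×10³)(10.5⁴)/(8·79.0³·18) = 13.285 N/mm
δ = F/k = 475 / 13.285 = 35.753 mm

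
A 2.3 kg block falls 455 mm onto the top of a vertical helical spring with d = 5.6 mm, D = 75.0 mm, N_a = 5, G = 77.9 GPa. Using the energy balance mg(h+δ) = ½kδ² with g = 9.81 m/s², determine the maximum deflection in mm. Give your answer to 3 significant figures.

k = Gd⁴/(8D³N_a) = (77.9×10³)(5.6⁴)/(8·75.0³·5) = 4.5399 N/mm
W = mg = 2.3 × 9.81 = 22.563 N
½kδ² − Wδ − Wh = 0 → δ = (W + √(W² + 2kWh))/k
δ = (22.563 + √(509.09 + 93214.6))/4.5399 = (22.563 + 306.14)/4.5399 = 72.404 mm

72.4 mm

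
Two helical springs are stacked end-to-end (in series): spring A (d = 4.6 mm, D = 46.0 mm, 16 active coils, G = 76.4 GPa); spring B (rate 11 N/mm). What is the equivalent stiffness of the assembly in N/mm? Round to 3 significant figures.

2.20 N/mm

k_A = Gd⁴/(8D³N_a) = (76.4×10³)(4.6⁴)/(8·46.0³·16) = 2.7456 N/mm
Series: 1/k_eq = 1/2.7456 + 1/11 = 0.45512; k_eq = 2.1972 N/mm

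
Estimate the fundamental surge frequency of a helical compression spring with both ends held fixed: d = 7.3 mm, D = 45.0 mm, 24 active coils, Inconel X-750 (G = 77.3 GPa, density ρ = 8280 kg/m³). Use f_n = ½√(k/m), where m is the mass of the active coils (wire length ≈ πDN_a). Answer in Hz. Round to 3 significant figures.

51.6 Hz

k = Gd⁴/(8D³N_a) = (77.3×10³)(7.3⁴)/(8·45.0³·24) = 12.547 N/mm = 12547 N/m
Wire length L = πDN_a = π·45.0·24 = 3392.9 mm
m = ρ·(πd²/4)·L = 8280 × 41.854×10⁻⁶ m² × 3.3929 m = 1.1758 kg
f_n = ½√(k/m) = 0.5·√(12547/1.1758) = 0.5·√(10671) = 51.65 Hz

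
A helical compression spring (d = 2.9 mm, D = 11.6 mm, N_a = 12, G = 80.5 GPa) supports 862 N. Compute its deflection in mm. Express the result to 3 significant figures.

22.7 mm

k = Gd⁴/(8D³N_a) = (80.5×10³)(2.9⁴)/(8·11.6³·12) = 37.996 N/mm
δ = F/k = 862 / 37.996 = 22.686 mm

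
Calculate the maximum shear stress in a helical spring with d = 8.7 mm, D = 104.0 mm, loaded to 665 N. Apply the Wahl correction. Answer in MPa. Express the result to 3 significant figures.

Spring index C = D/d = 104.0/8.7 = 11.9540
K_W = (4C−1)/(4C−4) + 0.615/C = 46.816/43.816 + 0.0514 = 1.1199
τ₀ = 8FD/(πd³) = 8·665·104.0/(π·8.7³) = 553280/2068.7 = 267.45 MPa
τ_max = K·τ₀ = 1.1199 × 267.45 = 299.52 MPa

300 MPa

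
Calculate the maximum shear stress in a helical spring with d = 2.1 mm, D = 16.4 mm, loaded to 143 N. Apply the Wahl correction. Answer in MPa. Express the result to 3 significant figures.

Spring index C = D/d = 16.4/2.1 = 7.8095
K_W = (4C−1)/(4C−4) + 0.615/C = 30.238/27.238 + 0.0788 = 1.1889
τ₀ = 8FD/(πd³) = 8·143·16.4/(π·2.1³) = 18761.6/29.094 = 644.86 MPa
τ_max = K·τ₀ = 1.1889 × 644.86 = 766.66 MPa

767 MPa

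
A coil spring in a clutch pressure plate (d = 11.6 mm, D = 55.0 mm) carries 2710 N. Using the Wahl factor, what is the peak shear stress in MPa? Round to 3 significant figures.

Spring index C = D/d = 55.0/11.6 = 4.7414
K_W = (4C−1)/(4C−4) + 0.615/C = 17.966/14.966 + 0.1297 = 1.3302
τ₀ = 8FD/(πd³) = 8·2710·55.0/(π·11.6³) = 1.1924e+06/4903.7 = 243.16 MPa
τ_max = K·τ₀ = 1.3302 × 243.16 = 323.45 MPa

323 MPa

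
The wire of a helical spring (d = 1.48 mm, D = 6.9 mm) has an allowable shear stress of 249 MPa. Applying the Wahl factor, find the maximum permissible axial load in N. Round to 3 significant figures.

C = D/d = 6.9/1.48 = 4.6622
K_W = (4C−1)/(4C−4) + 0.615/C = 17.649/14.649 + 0.1319 = 1.3367
τ_max = K·8FD/(πd³) → F_max = τ_allow·πd³/(8DK)
F_max = 249·π·1.48³/(8·6.9·1.3367) = 2535.9/73.786 = 34.368 N

34.4 N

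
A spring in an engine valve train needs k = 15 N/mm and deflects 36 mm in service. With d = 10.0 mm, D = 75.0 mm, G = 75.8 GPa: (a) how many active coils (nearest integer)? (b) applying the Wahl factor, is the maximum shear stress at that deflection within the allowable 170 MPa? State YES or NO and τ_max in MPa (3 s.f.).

N_a = Gd⁴/(8D³k) = (75.8×10³)(10.0⁴)/(8·75.0³·15) = 14.97 → N_a = 15
Actual rate k = Gd⁴/(8D³·15) = 14.973 N/mm
Working load F = kδ = 14.973·36 = 539.02 N
C = 75.0/10.0 = 7.5000; K_W = (4C−1)/(4C−4)+0.615/C = 1.1974
τ_max = K_W·8FD/(πd³) = 1.1974·102.95 = 123.27 MPa
τ_max ≤ 170 MPa → acceptable

(a) 15 coils; (b) YES, τ_max = 123 MPa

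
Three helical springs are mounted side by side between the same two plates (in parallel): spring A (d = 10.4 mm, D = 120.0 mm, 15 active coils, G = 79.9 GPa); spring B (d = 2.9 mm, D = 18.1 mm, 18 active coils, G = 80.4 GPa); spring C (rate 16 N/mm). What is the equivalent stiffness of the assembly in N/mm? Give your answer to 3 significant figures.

k_A = Gd⁴/(8D³N_a) = (79.9×10³)(10.4⁴)/(8·120.0³·15) = 4.5077 N/mm
k_B = Gd⁴/(8D³N_a) = (80.4×10³)(2.9⁴)/(8·18.1³·18) = 6.6596 N/mm
Parallel: k_eq = 4.5077 + 6.6596 + 16 = 27.167 N/mm

27.2 N/mm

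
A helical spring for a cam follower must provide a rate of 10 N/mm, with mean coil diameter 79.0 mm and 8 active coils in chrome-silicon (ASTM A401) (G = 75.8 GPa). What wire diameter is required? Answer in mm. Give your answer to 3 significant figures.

d = (8D³N_a·k / G)^(1/4) = (8·79.0³·8·10 / (75.8×10³))^0.25
  = (4162.9)^0.25 = 8.0324 mm

8.03 mm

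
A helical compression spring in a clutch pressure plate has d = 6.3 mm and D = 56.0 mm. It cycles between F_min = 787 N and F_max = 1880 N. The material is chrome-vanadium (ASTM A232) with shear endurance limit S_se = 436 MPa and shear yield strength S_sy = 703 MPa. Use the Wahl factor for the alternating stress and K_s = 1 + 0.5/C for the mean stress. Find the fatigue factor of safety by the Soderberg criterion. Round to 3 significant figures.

C = D/d = 56.0/6.3 = 8.8889; K_W = (4C−1)/(4C−4)+0.615/C = 1.1643; K_s = 1+0.5/C = 1.0562
F_a = (F_max−F_min)/2 = 546.5 N; F_m = (F_max+F_min)/2 = 1333.5 N
τ_a = K_W·8F_aD/(πd³) = 1.1643 × 311.67 = 362.87 MPa
τ_m = K_s·8F_mD/(πd³) = 1.0562 × 760.5 = 803.28 MPa
Soderberg: 1/n_f = τ_a/S_se + τ_m/S_sy = 362.87/436 + 803.28/703 = 0.83226 + 1.14264 = 1.9749
n_f = 1/1.9749 = 0.5064

0.506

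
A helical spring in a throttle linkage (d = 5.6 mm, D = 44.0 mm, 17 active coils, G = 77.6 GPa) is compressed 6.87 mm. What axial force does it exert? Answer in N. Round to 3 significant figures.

k = Gd⁴/(8D³N_a) = (77.6×10³)(5.6⁴)/(8·44.0³·17) = 6.5874 N/mm
F = k·δ = 6.5874 × 6.87 = 45.256 N

45.3 N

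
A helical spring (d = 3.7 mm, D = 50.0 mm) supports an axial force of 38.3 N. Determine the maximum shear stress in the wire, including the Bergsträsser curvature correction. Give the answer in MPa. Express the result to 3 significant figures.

Spring index C = D/d = 50.0/3.7 = 13.5135
K_B = (4C+2)/(4C−3) = 56.054/51.054 = 1.0979
τ₀ = 8FD/(πd³) = 8·38.3·50.0/(π·3.7³) = 15320/159.13 = 96.273 MPa
τ_max = K·τ₀ = 1.0979 × 96.273 = 105.7 MPa

106 MPa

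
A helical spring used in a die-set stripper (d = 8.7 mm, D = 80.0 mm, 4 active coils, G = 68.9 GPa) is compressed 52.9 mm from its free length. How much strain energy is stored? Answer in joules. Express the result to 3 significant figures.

k = Gd⁴/(8D³N_a) = (68.9×10³)(8.7⁴)/(8·80.0³·4) = 24.092 N/mm
U = ½kδ² = 0.5 × 24.092 × 52.9² = 33710 N·mm = 33.71 J

33.7 J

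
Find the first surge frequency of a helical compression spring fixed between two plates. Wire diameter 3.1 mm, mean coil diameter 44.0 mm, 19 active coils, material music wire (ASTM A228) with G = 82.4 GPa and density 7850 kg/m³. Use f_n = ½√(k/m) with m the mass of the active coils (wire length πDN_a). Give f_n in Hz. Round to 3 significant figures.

k = Gd⁴/(8D³N_a) = (82.4×10³)(3.1⁴)/(8·44.0³·19) = 0.58772 N/mm = 587.72 N/m
Wire length L = πDN_a = π·44.0·19 = 2626.4 mm
m = ρ·(πd²/4)·L = 7850 × 7.5477×10⁻⁶ m² × 2.6264 m = 0.15561 kg
f_n = ½√(k/m) = 0.5·√(587.72/0.15561) = 0.5·√(3776.9) = 30.728 Hz

30.7 Hz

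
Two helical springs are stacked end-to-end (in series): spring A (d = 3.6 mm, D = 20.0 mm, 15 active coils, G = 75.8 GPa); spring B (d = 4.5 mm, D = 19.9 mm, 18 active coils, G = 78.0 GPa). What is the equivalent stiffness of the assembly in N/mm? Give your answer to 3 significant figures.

9.02 N/mm

k_A = Gd⁴/(8D³N_a) = (75.8×10³)(3.6⁴)/(8·20.0³·15) = 13.262 N/mm
k_B = Gd⁴/(8D³N_a) = (78.0×10³)(4.5⁴)/(8·19.9³·18) = 28.185 N/mm
Series: 1/k_eq = 1/13.262 + 1/28.185 = 0.11088; k_eq = 9.0185 N/mm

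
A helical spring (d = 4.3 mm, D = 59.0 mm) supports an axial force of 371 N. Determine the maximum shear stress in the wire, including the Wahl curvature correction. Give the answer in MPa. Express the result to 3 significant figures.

Spring index C = D/d = 59.0/4.3 = 13.7209
K_W = (4C−1)/(4C−4) + 0.615/C = 53.884/50.884 + 0.0448 = 1.1038
τ₀ = 8FD/(πd³) = 8·371·59.0/(π·4.3³) = 175112/249.78 = 701.07 MPa
τ_max = K·τ₀ = 1.1038 × 701.07 = 773.83 MPa

774 MPa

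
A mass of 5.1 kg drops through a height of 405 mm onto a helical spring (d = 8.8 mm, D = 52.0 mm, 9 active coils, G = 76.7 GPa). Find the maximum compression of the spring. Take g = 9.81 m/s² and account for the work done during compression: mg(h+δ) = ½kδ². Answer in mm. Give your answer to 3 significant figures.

31.0 mm

k = Gd⁴/(8D³N_a) = (76.7×10³)(8.8⁴)/(8·52.0³·9) = 45.434 N/mm
W = mg = 5.1 × 9.81 = 50.031 N
½kδ² − Wδ − Wh = 0 → δ = (W + √(W² + 2kWh))/k
δ = (50.031 + √(2503.1 + 1.84123e+06))/45.434 = (50.031 + 1357.8)/45.434 = 30.987 mm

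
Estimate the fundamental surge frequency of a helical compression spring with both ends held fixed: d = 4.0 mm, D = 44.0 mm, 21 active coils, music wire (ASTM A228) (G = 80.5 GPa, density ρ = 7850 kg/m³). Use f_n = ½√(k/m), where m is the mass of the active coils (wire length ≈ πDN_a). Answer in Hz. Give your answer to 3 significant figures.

k = Gd⁴/(8D³N_a) = (80.5×10³)(4.0⁴)/(8·44.0³·21) = 1.44 N/mm = 1440 N/m
Wire length L = πDN_a = π·44.0·21 = 2902.8 mm
m = ρ·(πd²/4)·L = 7850 × 12.566×10⁻⁶ m² × 2.9028 m = 0.28635 kg
f_n = ½√(k/m) = 0.5·√(1440/0.28635) = 0.5·√(5028.8) = 35.457 Hz

35.5 Hz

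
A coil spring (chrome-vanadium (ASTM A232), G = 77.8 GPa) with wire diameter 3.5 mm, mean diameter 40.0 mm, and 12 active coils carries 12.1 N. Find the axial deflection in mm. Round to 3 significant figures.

k = Gd⁴/(8D³N_a) = (77.8×10³)(3.5⁴)/(8·40.0³·12) = 1.9002 N/mm
δ = F/k = 12.1 / 1.9002 = 6.3677 mm

6.37 mm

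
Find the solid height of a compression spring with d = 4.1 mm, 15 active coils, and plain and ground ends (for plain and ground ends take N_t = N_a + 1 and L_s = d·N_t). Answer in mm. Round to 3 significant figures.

65.6 mm

plain and ground ends: N_t = N_a + 1 = 15 + 1 = 16
L_s = d·N_t = 4.1 × 16 = 65.6 mm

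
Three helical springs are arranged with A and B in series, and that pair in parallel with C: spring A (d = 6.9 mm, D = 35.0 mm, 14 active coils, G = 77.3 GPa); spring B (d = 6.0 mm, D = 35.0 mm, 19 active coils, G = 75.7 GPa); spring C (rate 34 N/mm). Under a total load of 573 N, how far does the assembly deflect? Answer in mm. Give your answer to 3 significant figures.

12.8 mm

k_A = Gd⁴/(8D³N_a) = (77.3×10³)(6.9⁴)/(8·35.0³·14) = 36.488 N/mm
k_B = Gd⁴/(8D³N_a) = (75.7×10³)(6.0⁴)/(8·35.0³·19) = 15.054 N/mm
Springs A,B series: k_AB = 1/(1/36.488+1/15.054) = 10.657 N/mm; parallel with C: k_eq = 10.657+34 = 44.657 N/mm
δ = F/k_eq = 573/44.657 = 12.831 mm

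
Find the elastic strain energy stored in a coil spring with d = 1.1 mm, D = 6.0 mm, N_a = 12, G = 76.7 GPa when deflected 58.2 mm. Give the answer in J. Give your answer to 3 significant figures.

k = Gd⁴/(8D³N_a) = (76.7×10³)(1.1⁴)/(8·6.0³·12) = 5.4155 N/mm
U = ½kδ² = 0.5 × 5.4155 × 58.2² = 9171.9 N·mm = 9.1719 J

9.17 J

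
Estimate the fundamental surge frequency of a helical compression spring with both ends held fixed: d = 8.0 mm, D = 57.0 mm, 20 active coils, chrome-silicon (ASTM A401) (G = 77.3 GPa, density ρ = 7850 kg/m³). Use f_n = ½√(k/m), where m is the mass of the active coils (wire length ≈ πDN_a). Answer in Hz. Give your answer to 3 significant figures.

43.5 Hz

k = Gd⁴/(8D³N_a) = (77.3×10³)(8.0⁴)/(8·57.0³·20) = 10.686 N/mm = 10686 N/m
Wire length L = πDN_a = π·57.0·20 = 3581.4 mm
m = ρ·(πd²/4)·L = 7850 × 50.265×10⁻⁶ m² × 3.5814 m = 1.4132 kg
f_n = ½√(k/m) = 0.5·√(10686/1.4132) = 0.5·√(7561.4) = 43.478 Hz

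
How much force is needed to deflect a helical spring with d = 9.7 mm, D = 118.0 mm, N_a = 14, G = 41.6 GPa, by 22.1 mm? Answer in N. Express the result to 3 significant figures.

44.2 N

k = Gd⁴/(8D³N_a) = (41.6×10³)(9.7⁴)/(8·118.0³·14) = 2.0013 N/mm
F = k·δ = 2.0013 × 22.1 = 44.229 N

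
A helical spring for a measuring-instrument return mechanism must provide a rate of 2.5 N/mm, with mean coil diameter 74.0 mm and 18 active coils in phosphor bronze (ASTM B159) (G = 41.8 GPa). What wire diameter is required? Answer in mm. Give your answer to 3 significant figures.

7.69 mm

d = (8D³N_a·k / G)^(1/4) = (8·74.0³·18·2.5 / (41.8×10³))^0.25
  = (3490)^0.25 = 7.6861 mm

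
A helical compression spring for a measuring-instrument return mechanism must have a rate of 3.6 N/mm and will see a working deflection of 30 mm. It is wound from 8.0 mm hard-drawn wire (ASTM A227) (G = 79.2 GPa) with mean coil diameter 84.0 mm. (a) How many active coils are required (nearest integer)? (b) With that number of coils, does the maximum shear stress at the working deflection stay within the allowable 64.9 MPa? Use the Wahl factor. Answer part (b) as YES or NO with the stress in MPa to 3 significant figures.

(a) 19 coils; (b) YES, τ_max = 51.3 MPa

N_a = Gd⁴/(8D³k) = (79.2×10³)(8.0⁴)/(8·84.0³·3.6) = 19 → N_a = 19
Actual rate k = Gd⁴/(8D³·19) = 3.6008 N/mm
Working load F = kδ = 3.6008·30 = 108.03 N
C = 84.0/8.0 = 10.5000; K_W = (4C−1)/(4C−4)+0.615/C = 1.1375
τ_max = K_W·8FD/(πd³) = 1.1375·45.131 = 51.337 MPa
τ_max ≤ 64.9 MPa → acceptable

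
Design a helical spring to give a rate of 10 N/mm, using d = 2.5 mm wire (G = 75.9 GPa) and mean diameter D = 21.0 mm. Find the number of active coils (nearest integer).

4

N_a = Gd⁴/(8D³k) = (75.9×10³ × 2.5⁴)/(8 × 21.0³ × 10)
    = 2.96484e+06 / 740880 = 4.002 → 4 coils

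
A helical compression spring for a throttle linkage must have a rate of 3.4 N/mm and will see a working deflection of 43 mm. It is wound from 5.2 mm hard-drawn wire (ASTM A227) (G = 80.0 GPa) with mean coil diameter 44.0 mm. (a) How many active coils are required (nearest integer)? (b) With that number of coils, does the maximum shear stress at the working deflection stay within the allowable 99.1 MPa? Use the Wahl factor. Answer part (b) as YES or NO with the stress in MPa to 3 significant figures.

(a) 25 coils; (b) NO, τ_max = 138 MPa

N_a = Gd⁴/(8D³k) = (80.0×10³)(5.2⁴)/(8·44.0³·3.4) = 25.25 → N_a = 25
Actual rate k = Gd⁴/(8D³·25) = 3.4333 N/mm
Working load F = kδ = 3.4333·43 = 147.63 N
C = 44.0/5.2 = 8.4615; K_W = (4C−1)/(4C−4)+0.615/C = 1.1732
τ_max = K_W·8FD/(πd³) = 1.1732·117.64 = 138.02 MPa
τ_max > 99.1 MPa → exceeds allowable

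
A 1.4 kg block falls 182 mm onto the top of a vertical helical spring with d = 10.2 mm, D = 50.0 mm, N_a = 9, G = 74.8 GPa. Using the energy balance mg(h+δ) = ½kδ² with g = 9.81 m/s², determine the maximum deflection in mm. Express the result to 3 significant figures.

k = Gd⁴/(8D³N_a) = (74.8×10³)(10.2⁴)/(8·50.0³·9) = 89.962 N/mm
W = mg = 1.4 × 9.81 = 13.734 N
½kδ² − Wδ − Wh = 0 → δ = (W + √(W² + 2kWh))/k
δ = (13.734 + √(188.62 + 449737))/89.962 = (13.734 + 670.76)/89.962 = 7.6087 mm

7.61 mm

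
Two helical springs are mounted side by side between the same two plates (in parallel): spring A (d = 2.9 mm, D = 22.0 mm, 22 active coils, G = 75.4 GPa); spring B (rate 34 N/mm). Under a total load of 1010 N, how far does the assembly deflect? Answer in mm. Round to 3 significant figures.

27.4 mm

k_A = Gd⁴/(8D³N_a) = (75.4×10³)(2.9⁴)/(8·22.0³·22) = 2.8457 N/mm
Parallel: k_eq = 2.8457 + 34 = 36.846 N/mm
δ = F/k_eq = 1010/36.846 = 27.412 mm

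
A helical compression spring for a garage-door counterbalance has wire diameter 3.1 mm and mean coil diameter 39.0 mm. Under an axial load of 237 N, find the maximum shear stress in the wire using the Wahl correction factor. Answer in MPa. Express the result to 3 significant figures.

Spring index C = D/d = 39.0/3.1 = 12.5806
K_W = (4C−1)/(4C−4) + 0.615/C = 49.323/46.323 + 0.0489 = 1.1136
τ₀ = 8FD/(πd³) = 8·237·39.0/(π·3.1³) = 73944/93.591 = 790.07 MPa
τ_max = K·τ₀ = 1.1136 × 790.07 = 879.86 MPa

880 MPa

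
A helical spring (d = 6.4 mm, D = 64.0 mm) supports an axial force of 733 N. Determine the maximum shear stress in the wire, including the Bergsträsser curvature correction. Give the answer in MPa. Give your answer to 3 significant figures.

Spring index C = D/d = 64.0/6.4 = 10.0000
K_B = (4C+2)/(4C−3) = 42.000/37.000 = 1.1351
τ₀ = 8FD/(πd³) = 8·733·64.0/(π·6.4³) = 375296/823.55 = 455.71 MPa
τ_max = K·τ₀ = 1.1351 × 455.71 = 517.29 MPa

517 MPa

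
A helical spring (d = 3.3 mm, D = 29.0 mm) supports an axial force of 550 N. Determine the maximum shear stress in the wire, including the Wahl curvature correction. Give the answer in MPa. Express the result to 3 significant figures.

Spring index C = D/d = 29.0/3.3 = 8.7879
K_W = (4C−1)/(4C−4) + 0.615/C = 34.152/31.152 + 0.0700 = 1.1663
τ₀ = 8FD/(πd³) = 8·550·29.0/(π·3.3³) = 127600/112.9 = 1130.2 MPa
τ_max = K·τ₀ = 1.1663 × 1130.2 = 1318.1 MPa

1320 MPa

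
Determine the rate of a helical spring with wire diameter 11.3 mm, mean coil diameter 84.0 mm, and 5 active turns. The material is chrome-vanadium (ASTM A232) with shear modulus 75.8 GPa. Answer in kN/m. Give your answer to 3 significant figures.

52.1 kN/m

k = Gd⁴/(8D³N_a) = (75.8×10³ × 11.3⁴) / (8 × 84.0³ × 5)
  = 1.2359e+09 / 2.37082e+07 = 52.13 N/mm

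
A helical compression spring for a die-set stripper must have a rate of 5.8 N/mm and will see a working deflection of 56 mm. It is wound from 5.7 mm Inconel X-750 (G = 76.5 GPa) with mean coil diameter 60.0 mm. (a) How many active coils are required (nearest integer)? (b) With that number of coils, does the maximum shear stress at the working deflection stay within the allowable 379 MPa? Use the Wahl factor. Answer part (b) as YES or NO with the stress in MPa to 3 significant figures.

N_a = Gd⁴/(8D³k) = (76.5×10³)(5.7⁴)/(8·60.0³·5.8) = 8.057 → N_a = 8
Actual rate k = Gd⁴/(8D³·8) = 5.8415 N/mm
Working load F = kδ = 5.8415·56 = 327.13 N
C = 60.0/5.7 = 10.5263; K_W = (4C−1)/(4C−4)+0.615/C = 1.1372
τ_max = K_W·8FD/(πd³) = 1.1372·269.89 = 306.9 MPa
τ_max ≤ 379 MPa → acceptable

(a) 8 coils; (b) YES, τ_max = 307 MPa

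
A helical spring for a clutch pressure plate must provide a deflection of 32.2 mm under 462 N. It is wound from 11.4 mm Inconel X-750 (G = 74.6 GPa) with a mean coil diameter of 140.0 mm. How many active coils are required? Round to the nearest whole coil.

Required rate k = F/δ = 462/32.2 = 14.348 N/mm
N_a = Gd⁴/(8D³k) = (74.6×10³ × 11.4⁴)/(8 × 140.0³ × 14.348)
    = 1.25996e+09 / 3.14963e+08 = 4 → 4 coils

4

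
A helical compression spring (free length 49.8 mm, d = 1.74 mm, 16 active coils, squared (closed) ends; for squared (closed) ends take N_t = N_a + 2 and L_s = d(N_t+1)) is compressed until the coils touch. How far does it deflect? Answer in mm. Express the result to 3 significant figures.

16.7 mm

N_t = 18; L_s = 1.74·19 = 33.06 mm
δ_solid = L₀ − L_s = 49.8 − 33.06 = 16.74 mm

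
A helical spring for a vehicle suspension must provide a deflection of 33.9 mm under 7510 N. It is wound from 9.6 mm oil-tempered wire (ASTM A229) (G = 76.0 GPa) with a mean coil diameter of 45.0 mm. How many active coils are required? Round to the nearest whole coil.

Required rate k = F/δ = 7510/33.9 = 221.53 N/mm
N_a = Gd⁴/(8D³k) = (76.0×10³ × 9.6⁴)/(8 × 45.0³ × 221.53)
    = 6.45503e+08 / 1.61498e+08 = 3.997 → 4 coils

4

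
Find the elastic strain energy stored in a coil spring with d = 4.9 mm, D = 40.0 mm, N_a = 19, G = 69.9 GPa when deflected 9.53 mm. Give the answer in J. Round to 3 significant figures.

0.188 J

k = Gd⁴/(8D³N_a) = (69.9×10³)(4.9⁴)/(8·40.0³·19) = 4.1423 N/mm
U = ½kδ² = 0.5 × 4.1423 × 9.53² = 188.1 N·mm = 0.1881 J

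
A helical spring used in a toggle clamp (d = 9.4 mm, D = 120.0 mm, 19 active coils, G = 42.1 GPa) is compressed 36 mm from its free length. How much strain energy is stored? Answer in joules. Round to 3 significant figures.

k = Gd⁴/(8D³N_a) = (42.1×10³)(9.4⁴)/(8·120.0³·19) = 1.2514 N/mm
U = ½kδ² = 0.5 × 1.2514 × 36² = 810.93 N·mm = 0.81093 J

0.811 J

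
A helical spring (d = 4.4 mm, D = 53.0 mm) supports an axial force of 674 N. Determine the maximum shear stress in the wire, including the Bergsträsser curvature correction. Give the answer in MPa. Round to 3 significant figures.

Spring index C = D/d = 53.0/4.4 = 12.0455
K_B = (4C+2)/(4C−3) = 50.182/45.182 = 1.1107
τ₀ = 8FD/(πd³) = 8·674·53.0/(π·4.4³) = 285776/267.61 = 1067.9 MPa
τ_max = K·τ₀ = 1.1107 × 1067.9 = 1186 MPa

1190 MPa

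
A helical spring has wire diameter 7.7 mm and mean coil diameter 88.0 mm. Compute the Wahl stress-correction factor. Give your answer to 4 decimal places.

C = D/d = 88.0/7.7 = 11.4286
K_W = (4C−1)/(4C−4) + 0.615/C = 44.714/41.714 + 0.0538 = 1.1257

1.1257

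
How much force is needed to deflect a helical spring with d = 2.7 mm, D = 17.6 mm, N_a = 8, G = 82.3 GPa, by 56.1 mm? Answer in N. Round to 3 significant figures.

703 N

k = Gd⁴/(8D³N_a) = (82.3×10³)(2.7⁴)/(8·17.6³·8) = 12.535 N/mm
F = k·δ = 12.535 × 56.1 = 703.23 N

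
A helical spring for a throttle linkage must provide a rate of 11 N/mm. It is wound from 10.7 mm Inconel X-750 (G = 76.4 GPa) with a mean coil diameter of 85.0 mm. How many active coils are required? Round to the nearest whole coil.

19

N_a = Gd⁴/(8D³k) = (76.4×10³ × 10.7⁴)/(8 × 85.0³ × 11)
    = 1.00145e+09 / 5.4043e+07 = 18.53 → 19 coils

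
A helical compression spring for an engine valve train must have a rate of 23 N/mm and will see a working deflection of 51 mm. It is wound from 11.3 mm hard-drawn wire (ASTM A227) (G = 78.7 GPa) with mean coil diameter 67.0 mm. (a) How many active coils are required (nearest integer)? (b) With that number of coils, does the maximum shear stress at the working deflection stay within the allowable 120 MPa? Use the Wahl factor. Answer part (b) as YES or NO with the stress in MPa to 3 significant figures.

N_a = Gd⁴/(8D³k) = (78.7×10³)(11.3⁴)/(8·67.0³·23) = 23.19 → N_a = 23
Actual rate k = Gd⁴/(8D³·23) = 23.187 N/mm
Working load F = kδ = 23.187·51 = 1182.5 N
C = 67.0/11.3 = 5.9292; K_W = (4C−1)/(4C−4)+0.615/C = 1.2559
τ_max = K_W·8FD/(πd³) = 1.2559·139.83 = 175.61 MPa
τ_max > 120 MPa → exceeds allowable

(a) 23 coils; (b) NO, τ_max = 176 MPa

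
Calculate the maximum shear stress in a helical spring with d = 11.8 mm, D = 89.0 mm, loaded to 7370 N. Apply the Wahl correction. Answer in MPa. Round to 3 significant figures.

1220 MPa

Spring index C = D/d = 89.0/11.8 = 7.5424
K_W = (4C−1)/(4C−4) + 0.615/C = 29.169/26.169 + 0.0815 = 1.1962
τ₀ = 8FD/(πd³) = 8·7370·89.0/(π·11.8³) = 5.24744e+06/5161.7 = 1016.6 MPa
τ_max = K·τ₀ = 1.1962 × 1016.6 = 1216 MPa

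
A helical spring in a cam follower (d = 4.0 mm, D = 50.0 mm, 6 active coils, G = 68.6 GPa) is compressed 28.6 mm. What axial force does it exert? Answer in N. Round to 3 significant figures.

k = Gd⁴/(8D³N_a) = (68.6×10³)(4.0⁴)/(8·50.0³·6) = 2.9269 N/mm
F = k·δ = 2.9269 × 28.6 = 83.71 N

83.7 N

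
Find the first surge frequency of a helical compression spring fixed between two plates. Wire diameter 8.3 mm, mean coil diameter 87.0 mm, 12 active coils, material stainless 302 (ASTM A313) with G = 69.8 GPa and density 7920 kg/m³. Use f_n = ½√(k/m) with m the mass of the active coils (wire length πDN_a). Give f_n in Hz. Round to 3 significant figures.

k = Gd⁴/(8D³N_a) = (69.8×10³)(8.3⁴)/(8·87.0³·12) = 5.2401 N/mm = 5240.1 N/m
Wire length L = πDN_a = π·87.0·12 = 3279.8 mm
m = ρ·(πd²/4)·L = 7920 × 54.106×10⁻⁶ m² × 3.2798 m = 1.4055 kg
f_n = ½√(k/m) = 0.5·√(5240.1/1.4055) = 0.5·√(3728.4) = 30.53 Hz

30.5 Hz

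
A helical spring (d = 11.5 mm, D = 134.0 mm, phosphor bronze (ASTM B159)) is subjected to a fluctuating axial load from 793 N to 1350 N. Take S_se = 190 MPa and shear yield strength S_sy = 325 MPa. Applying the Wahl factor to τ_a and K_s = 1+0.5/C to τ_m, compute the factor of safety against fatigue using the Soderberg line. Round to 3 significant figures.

0.877

C = D/d = 134.0/11.5 = 11.6522; K_W = (4C−1)/(4C−4)+0.615/C = 1.1232; K_s = 1+0.5/C = 1.0429
F_a = (F_max−F_min)/2 = 278.5 N; F_m = (F_max+F_min)/2 = 1071.5 N
τ_a = K_W·8F_aD/(πd³) = 1.1232 × 62.485 = 70.183 MPa
τ_m = K_s·8F_mD/(πd³) = 1.0429 × 240.41 = 250.72 MPa
Soderberg: 1/n_f = τ_a/S_se + τ_m/S_sy = 70.183/190 + 250.72/325 = 0.36938 + 0.77145 = 1.1408
n_f = 1/1.1408 = 0.8766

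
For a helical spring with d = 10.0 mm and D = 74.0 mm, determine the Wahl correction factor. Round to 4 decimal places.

1.2003

C = D/d = 74.0/10.0 = 7.4000
K_W = (4C−1)/(4C−4) + 0.615/C = 28.600/25.600 + 0.0831 = 1.2003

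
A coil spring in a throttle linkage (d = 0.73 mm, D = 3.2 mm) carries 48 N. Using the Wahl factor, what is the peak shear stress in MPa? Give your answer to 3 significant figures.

Spring index C = D/d = 3.2/0.73 = 4.3836
K_W = (4C−1)/(4C−4) + 0.615/C = 16.534/13.534 + 0.1403 = 1.3620
τ₀ = 8FD/(πd³) = 8·48·3.2/(π·0.73³) = 1228.8/1.2221 = 1005.5 MPa
τ_max = K·τ₀ = 1.3620 × 1005.5 = 1369.4 MPa

1370 MPa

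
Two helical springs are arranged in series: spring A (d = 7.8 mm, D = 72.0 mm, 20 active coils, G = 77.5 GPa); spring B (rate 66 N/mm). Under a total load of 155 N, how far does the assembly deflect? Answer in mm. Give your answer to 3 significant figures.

34.6 mm

k_A = Gd⁴/(8D³N_a) = (77.5×10³)(7.8⁴)/(8·72.0³·20) = 4.8036 N/mm
Series: 1/k_eq = 1/4.8036 + 1/66 = 0.22333; k_eq = 4.4777 N/mm
δ = F/k_eq = 155/4.4777 = 34.616 mm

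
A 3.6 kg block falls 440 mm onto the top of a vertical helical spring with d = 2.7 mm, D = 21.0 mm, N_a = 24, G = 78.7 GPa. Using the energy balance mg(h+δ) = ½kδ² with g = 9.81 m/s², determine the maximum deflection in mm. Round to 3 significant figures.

131 mm

k = Gd⁴/(8D³N_a) = (78.7×10³)(2.7⁴)/(8·21.0³·24) = 2.3522 N/mm
W = mg = 3.6 × 9.81 = 35.316 N
½kδ² − Wδ − Wh = 0 → δ = (W + √(W² + 2kWh))/k
δ = (35.316 + √(1247.2 + 73101.3))/2.3522 = (35.316 + 272.67)/2.3522 = 130.94 mm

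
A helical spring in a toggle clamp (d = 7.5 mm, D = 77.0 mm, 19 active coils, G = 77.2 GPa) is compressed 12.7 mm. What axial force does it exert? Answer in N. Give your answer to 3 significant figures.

44.7 N

k = Gd⁴/(8D³N_a) = (77.2×10³)(7.5⁴)/(8·77.0³·19) = 3.52 N/mm
F = k·δ = 3.52 × 12.7 = 44.704 N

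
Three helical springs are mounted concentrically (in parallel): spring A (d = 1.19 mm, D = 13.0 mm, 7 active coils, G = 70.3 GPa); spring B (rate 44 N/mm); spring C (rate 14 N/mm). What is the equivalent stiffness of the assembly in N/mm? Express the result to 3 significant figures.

k_A = Gd⁴/(8D³N_a) = (70.3×10³)(1.19⁴)/(8·13.0³·7) = 1.1458 N/mm
Parallel: k_eq = 1.1458 + 44 + 14 = 59.146 N/mm

59.1 N/mm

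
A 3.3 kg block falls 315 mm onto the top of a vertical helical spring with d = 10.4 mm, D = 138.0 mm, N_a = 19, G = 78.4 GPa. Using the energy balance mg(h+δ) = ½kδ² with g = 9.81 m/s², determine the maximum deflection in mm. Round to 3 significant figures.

k = Gd⁴/(8D³N_a) = (78.4×10³)(10.4⁴)/(8·138.0³·19) = 2.296 N/mm
W = mg = 3.3 × 9.81 = 32.373 N
½kδ² − Wδ − Wh = 0 → δ = (W + √(W² + 2kWh))/k
δ = (32.373 + √(1048 + 46826.5))/2.296 = (32.373 + 218.8)/2.296 = 109.4 mm

109 mm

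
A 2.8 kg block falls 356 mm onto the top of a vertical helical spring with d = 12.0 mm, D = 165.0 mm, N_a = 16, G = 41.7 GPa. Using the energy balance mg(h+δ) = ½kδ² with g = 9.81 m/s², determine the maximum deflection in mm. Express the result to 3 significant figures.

k = Gd⁴/(8D³N_a) = (41.7×10³)(12.0⁴)/(8·165.0³·16) = 1.5038 N/mm
W = mg = 2.8 × 9.81 = 27.468 N
½kδ² − Wδ − Wh = 0 → δ = (W + √(W² + 2kWh))/k
δ = (27.468 + √(754.49 + 29410.8))/1.5038 = (27.468 + 173.68)/1.5038 = 133.76 mm

134 mm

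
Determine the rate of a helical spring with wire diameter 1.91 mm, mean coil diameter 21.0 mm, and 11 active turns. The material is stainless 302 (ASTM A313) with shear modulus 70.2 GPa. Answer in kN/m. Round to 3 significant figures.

k = Gd⁴/(8D³N_a) = (70.2×10³ × 1.91⁴) / (8 × 21.0³ × 11)
  = 934266 / 814968 = 1.1464 N/mm

1.15 kN/m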